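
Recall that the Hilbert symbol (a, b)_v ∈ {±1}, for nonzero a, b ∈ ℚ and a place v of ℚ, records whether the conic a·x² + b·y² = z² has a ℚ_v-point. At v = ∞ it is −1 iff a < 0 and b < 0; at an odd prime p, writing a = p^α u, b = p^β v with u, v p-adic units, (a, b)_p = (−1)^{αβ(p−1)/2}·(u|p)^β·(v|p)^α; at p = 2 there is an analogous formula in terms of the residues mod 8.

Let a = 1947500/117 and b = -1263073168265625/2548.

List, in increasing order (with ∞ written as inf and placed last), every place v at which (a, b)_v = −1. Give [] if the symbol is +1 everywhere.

[2, 13, 19, 41]

Mod squares: a ≡ 10127, b ≡ -533. Check v ∈ {∞, 2, 3, 5, 7, 13, 19, 41}.
v=2: v_2(a)=2, v_2(b)=-2; units ≡ 7, 3 (mod 8); ε·ε+αω+βω = 1·1+2·1+-2·0 ≡ 1  ⇒  (a,b)_2 = -1.
v=19: a=19^1·(≡11), b=19^4·(≡14) mod 19; (11|19)=+1, (14|19)=-1; (−1)^{1·4·9}·(+1)^4·(-1)^1 = -1.
v=5: a=5^4·(≡3), b=5^6·(≡2) mod 5; (3|5)=-1, (2|5)=-1; (−1)^{4·6·2}·(-1)^6·(-1)^4 = +1.
v=∞: 10127 > 0 and -533 < 0  ⇒  (a,b)_∞ = +1.
v=7: a=7^0·(≡6), b=7^-2·(≡6) mod 7; (6|7)=-1, (6|7)=-1; (−1)^{0·-2·3}·(-1)^-2·(-1)^0 = +1.
v=3: a=3^-2·(≡2), b=3^2·(≡1) mod 3; (2|3)=-1, (1|3)=+1; (−1)^{-2·2·1}·(-1)^2·(+1)^-2 = +1.
v=13: a=13^-1·(≡1), b=13^-1·(≡11) mod 13; (1|13)=+1, (11|13)=-1; (−1)^{-1·-1·6}·(+1)^-1·(-1)^-1 = -1.
v=41: a=41^1·(≡10), b=41^3·(≡26) mod 41; (10|41)=+1, (26|41)=-1; (−1)^{1·3·20}·(+1)^3·(-1)^1 = -1.
|Ram(10127, -533)| = 4, even; anisotropic at {2, 13, 19, 41}.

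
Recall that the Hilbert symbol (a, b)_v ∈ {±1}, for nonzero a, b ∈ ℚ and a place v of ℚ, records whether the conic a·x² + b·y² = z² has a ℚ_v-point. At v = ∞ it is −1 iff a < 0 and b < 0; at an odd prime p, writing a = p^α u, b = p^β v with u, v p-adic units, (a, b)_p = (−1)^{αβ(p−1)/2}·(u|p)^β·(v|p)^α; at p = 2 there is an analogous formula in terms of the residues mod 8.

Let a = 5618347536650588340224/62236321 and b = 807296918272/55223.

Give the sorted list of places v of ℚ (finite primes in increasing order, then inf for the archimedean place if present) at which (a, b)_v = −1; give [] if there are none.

[17, 47]

Mod squares: a ≡ 29, b ≡ 238901. Check v ∈ {∞, 2, 7, 13, 17, 19, 23, 29, 47}.
v=∞: 29 > 0 and 238901 > 0  ⇒  (a,b)_∞ = +1.
v=7: a=7^-6·(≡2), b=7^-4·(≡6) mod 7; (2|7)=+1, (6|7)=-1; (−1)^{-6·-4·3}·(+1)^-4·(-1)^-6 = +1.
v=2: v_2(a)=14, v_2(b)=8; units ≡ 5, 5 (mod 8); ε·ε+αω+βω = 0·0+14·1+8·1 ≡ 0  ⇒  (a,b)_2 = +1.
v=19: a=19^4·(≡10), b=19^2·(≡8) mod 19; (10|19)=-1, (8|19)=-1; (−1)^{4·2·9}·(-1)^2·(-1)^4 = +1.
v=13: a=13^2·(≡12), b=13^1·(≡2) mod 13; (12|13)=+1, (2|13)=-1; (−1)^{2·1·6}·(+1)^1·(-1)^2 = +1.
v=17: a=17^2·(≡10), b=17^1·(≡10) mod 17; (10|17)=-1, (10|17)=-1; (−1)^{2·1·8}·(-1)^1·(-1)^2 = -1.
v=29: a=29^3·(≡9), b=29^2·(≡24) mod 29; (9|29)=+1, (24|29)=+1; (−1)^{3·2·14}·(+1)^2·(+1)^3 = +1.
v=23: a=23^-2·(≡4), b=23^-1·(≡20) mod 23; (4|23)=+1, (20|23)=-1; (−1)^{-2·-1·11}·(+1)^-1·(-1)^-2 = +1.
v=47: a=47^2·(≡15), b=47^1·(≡27) mod 47; (15|47)=-1, (27|47)=+1; (−1)^{2·1·23}·(-1)^1·(+1)^2 = -1.
Ram(29, 238901) = {17, 47}; no ℚ_17-point on the conic.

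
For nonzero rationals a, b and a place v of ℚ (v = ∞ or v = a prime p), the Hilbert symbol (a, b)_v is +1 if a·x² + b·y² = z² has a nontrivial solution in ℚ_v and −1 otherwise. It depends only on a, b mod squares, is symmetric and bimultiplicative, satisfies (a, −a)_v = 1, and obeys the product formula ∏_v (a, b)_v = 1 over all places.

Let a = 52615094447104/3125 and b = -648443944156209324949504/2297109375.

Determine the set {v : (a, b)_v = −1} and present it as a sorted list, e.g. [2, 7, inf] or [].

Mod squares: a ≡ 95, b ≡ -5865. Check v ∈ {∞, 2, 3, 5, 7, 11, 17, 19, 23}.
v=7: a=7^2·(≡4), b=7^4·(≡2) mod 7; (4|7)=+1, (2|7)=+1; (−1)^{2·4·3}·(+1)^4·(+1)^2 = +1.
v=19: a=19^3·(≡4), b=19^4·(≡6) mod 19; (4|19)=+1, (6|19)=+1; (−1)^{3·4·9}·(+1)^4·(+1)^3 = +1.
v=23: a=23^2·(≡2), b=23^5·(≡17) mod 23; (2|23)=+1, (17|23)=-1; (−1)^{2·5·11}·(+1)^5·(-1)^2 = +1.
v=17: a=17^2·(≡3), b=17^3·(≡3) mod 17; (3|17)=-1, (3|17)=-1; (−1)^{2·3·8}·(-1)^3·(-1)^2 = -1.
v=11: a=11^0·(≡2), b=11^-2·(≡1) mod 11; (2|11)=-1, (1|11)=+1; (−1)^{0·-2·5}·(-1)^-2·(+1)^0 = +1.
v=2: v_2(a)=10, v_2(b)=16; units ≡ 7, 7 (mod 8); ε·ε+αω+βω = 1·1+10·0+16·0 ≡ 1  ⇒  (a,b)_2 = -1.
v=5: a=5^-5·(≡4), b=5^-7·(≡2) mod 5; (4|5)=+1, (2|5)=-1; (−1)^{-5·-7·2}·(+1)^-7·(-1)^-5 = -1.
v=3: a=3^0·(≡2), b=3^-5·(≡1) mod 3; (2|3)=-1, (1|3)=+1; (−1)^{0·-5·1}·(-1)^-5·(+1)^0 = -1.
v=∞: 95 > 0 and -5865 < 0  ⇒  (a,b)_∞ = +1.
Ram(95, -5865) = {2, 3, 5, 17}; no ℚ_2-point on the conic.

[2, 3, 5, 17]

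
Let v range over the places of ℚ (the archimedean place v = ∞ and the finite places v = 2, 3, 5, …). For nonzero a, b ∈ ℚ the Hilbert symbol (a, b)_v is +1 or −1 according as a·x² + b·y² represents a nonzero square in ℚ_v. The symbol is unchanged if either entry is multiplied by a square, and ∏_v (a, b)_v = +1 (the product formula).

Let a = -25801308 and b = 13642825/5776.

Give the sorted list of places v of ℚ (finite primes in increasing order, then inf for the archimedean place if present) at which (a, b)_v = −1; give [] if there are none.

Mod squares: a ≡ -716703, b ≡ 11137. Check v ∈ {∞, 2, 3, 5, 7, 13, 17, 19, 23, 37, 43, 47}.
v=17: a=17^1·(≡2), b=17^0·(≡8) mod 17; (2|17)=+1, (8|17)=+1; (−1)^{1·0·8}·(+1)^0·(+1)^1 = +1.
v=7: a=7^0·(≡6), b=7^3·(≡1) mod 7; (6|7)=-1, (1|7)=+1; (−1)^{0·3·3}·(-1)^3·(+1)^0 = -1.
v=23: a=23^1·(≡6), b=23^0·(≡10) mod 23; (6|23)=+1, (10|23)=-1; (−1)^{1·0·11}·(+1)^0·(-1)^1 = -1.
v=13: a=13^1·(≡7), b=13^0·(≡10) mod 13; (7|13)=-1, (10|13)=+1; (−1)^{1·0·6}·(-1)^0·(+1)^1 = +1.
v=47: a=47^1·(≡43), b=47^0·(≡20) mod 47; (43|47)=-1, (20|47)=-1; (−1)^{1·0·23}·(-1)^0·(-1)^1 = -1.
v=19: a=19^0·(≡8), b=19^-2·(≡10) mod 19; (8|19)=-1, (10|19)=-1; (−1)^{0·-2·9}·(-1)^-2·(-1)^0 = +1.
v=5: a=5^0·(≡2), b=5^2·(≡3) mod 5; (2|5)=-1, (3|5)=-1; (−1)^{0·2·2}·(-1)^2·(-1)^0 = +1.
v=3: a=3^3·(≡1), b=3^0·(≡1) mod 3; (1|3)=+1, (1|3)=+1; (−1)^{3·0·1}·(+1)^0·(+1)^3 = +1.
v=2: v_2(a)=2, v_2(b)=-4; units ≡ 1, 1 (mod 8); ε·ε+αω+βω = 0·0+2·0+-4·0 ≡ 0  ⇒  (a,b)_2 = +1.
v=37: a=37^0·(≡13), b=37^1·(≡5) mod 37; (13|37)=-1, (5|37)=-1; (−1)^{0·1·18}·(-1)^1·(-1)^0 = -1.
v=43: a=43^0·(≡25), b=43^1·(≡23) mod 43; (25|43)=+1, (23|43)=+1; (−1)^{0·1·21}·(+1)^1·(+1)^0 = +1.
v=∞: -716703 < 0 and 11137 > 0  ⇒  (a,b)_∞ = +1.
Ram(-716703, 11137) = {7, 23, 37, 47}; no ℚ_7-point on the conic.

[7, 23, 37, 47]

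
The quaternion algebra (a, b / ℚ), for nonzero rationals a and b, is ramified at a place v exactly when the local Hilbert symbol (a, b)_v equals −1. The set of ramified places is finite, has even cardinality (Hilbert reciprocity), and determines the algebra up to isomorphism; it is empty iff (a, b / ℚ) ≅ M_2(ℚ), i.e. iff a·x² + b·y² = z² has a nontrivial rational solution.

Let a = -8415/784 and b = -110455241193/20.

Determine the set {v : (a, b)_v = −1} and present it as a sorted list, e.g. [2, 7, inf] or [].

[19, inf]

(a, b) ≡ (-935, -56348965) mod (ℚ^×)²; places V = {2, 3, 5, 7, 11, 17, 19, 23, 37, 41, ∞}.
(a,b)_3: α=2, u≡1; β=4, v≡2 (mod 3); (1|3)=+1, (2|3)=-1; sign (−1)^0·+1^4·-1^2 = +1.
(a,b)_5: α=1, u≡3; β=-1, v≡3 (mod 5); (3|5)=-1, (3|5)=-1; sign (−1)^0·-1^-1·-1^1 = +1.
(a,b)_2: α=-4, β=-2; u≡1, v≡3 (mod 8); ε(u)ε(v)=0·1, αω(v)=-4·1, βω(u)=-2·0; sum ≡ 0  ⇒  +1.
(a,b)_37: α=0, u≡3; β=1, v≡1 (mod 37); (3|37)=+1, (1|37)=+1; sign (−1)^0·+1^1·+1^0 = +1.
(a,b)_7: α=-2, u≡3; β=0, v≡3 (mod 7); (3|7)=-1, (3|7)=-1; sign (−1)^0·-1^0·-1^-2 = +1.
(a,b)_41: α=0, u≡39; β=1, v≡36 (mod 41); (39|41)=+1, (36|41)=+1; sign (−1)^0·+1^1·+1^0 = +1.
(a,b)_∞: sgn(-935)=−, sgn(-56348965)=−, so -1.
(a,b)_23: α=0, u≡13; β=1, v≡22 (mod 23); (13|23)=+1, (22|23)=-1; sign (−1)^0·+1^1·-1^0 = +1.
(a,b)_17: α=1, u≡16; β=1, v≡9 (mod 17); (16|17)=+1, (9|17)=+1; sign (−1)^0·+1^1·+1^1 = +1.
(a,b)_11: α=1, u≡9; β=2, v≡3 (mod 11); (9|11)=+1, (3|11)=+1; sign (−1)^0·+1^2·+1^1 = +1.
(a,b)_19: α=0, u≡8; β=1, v≡15 (mod 19); (8|19)=-1, (15|19)=-1; sign (−1)^0·-1^1·-1^0 = -1.
|Ram(-935, -56348965)| = 2, even; anisotropic at {19, ∞}.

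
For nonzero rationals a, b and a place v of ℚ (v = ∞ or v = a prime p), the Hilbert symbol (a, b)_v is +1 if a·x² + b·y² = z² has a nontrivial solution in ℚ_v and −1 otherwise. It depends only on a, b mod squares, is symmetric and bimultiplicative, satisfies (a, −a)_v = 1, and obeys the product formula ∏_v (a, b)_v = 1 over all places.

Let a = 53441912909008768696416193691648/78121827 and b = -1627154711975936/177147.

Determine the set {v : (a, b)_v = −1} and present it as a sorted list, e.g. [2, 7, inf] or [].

(a, b) ≡ (23199, -16494999378) mod (ℚ^×)²; places V = {2, 3, 7, 11, 13, 17, 19, 23, 29, 31, 37, 41, ∞}.
(a,b)_41: α=2, u≡35; β=1, v≡27 (mod 41); (35|41)=-1, (27|41)=-1; sign (−1)^0·-1^1·-1^2 = -1.
(a,b)_17: α=2, u≡14; β=2, v≡16 (mod 17); (14|17)=-1, (16|17)=+1; sign (−1)^0·-1^2·+1^2 = +1.
(a,b)_11: α=3, u≡2; β=1, v≡4 (mod 11); (2|11)=-1, (4|11)=+1; sign (−1)^1·-1^1·+1^3 = +1.
(a,b)_3: α=-13, u≡2; β=-11, v≡1 (mod 3); (2|3)=-1, (1|3)=+1; sign (−1)^1·-1^-11·+1^-13 = +1.
(a,b)_∞: sgn(23199)=+, sgn(-16494999378)=−, so +1.
(a,b)_37: α=3, u≡20; β=1, v≡23 (mod 37); (20|37)=-1, (23|37)=-1; sign (−1)^0·-1^1·-1^3 = +1.
(a,b)_31: α=2, u≡11; β=0, v≡26 (mod 31); (11|31)=-1, (26|31)=-1; sign (−1)^0·-1^0·-1^2 = +1.
(a,b)_13: α=4, u≡6; β=1, v≡7 (mod 13); (6|13)=-1, (7|13)=-1; sign (−1)^0·-1^1·-1^4 = -1.
(a,b)_19: α=3, u≡6; β=1, v≡18 (mod 19); (6|19)=+1, (18|19)=-1; sign (−1)^1·+1^1·-1^3 = +1.
(a,b)_7: α=-2, u≡2; β=0, v≡5 (mod 7); (2|7)=+1, (5|7)=-1; sign (−1)^0·+1^0·-1^-2 = +1.
(a,b)_23: α=2, u≡5; β=1, v≡4 (mod 23); (5|23)=-1, (4|23)=+1; sign (−1)^0·-1^1·+1^2 = -1.
(a,b)_29: α=0, u≡9; β=1, v≡9 (mod 29); (9|29)=+1, (9|29)=+1; sign (−1)^0·+1^1·+1^0 = +1.
(a,b)_2: α=14, β=11; u≡7, v≡7 (mod 8); ε(u)ε(v)=1·1, αω(v)=14·0, βω(u)=11·0; sum ≡ 1  ⇒  -1.
Ram(23199, -16494999378) = {2, 13, 23, 41}; no ℚ_2-point on the conic.

[2, 13, 23, 41]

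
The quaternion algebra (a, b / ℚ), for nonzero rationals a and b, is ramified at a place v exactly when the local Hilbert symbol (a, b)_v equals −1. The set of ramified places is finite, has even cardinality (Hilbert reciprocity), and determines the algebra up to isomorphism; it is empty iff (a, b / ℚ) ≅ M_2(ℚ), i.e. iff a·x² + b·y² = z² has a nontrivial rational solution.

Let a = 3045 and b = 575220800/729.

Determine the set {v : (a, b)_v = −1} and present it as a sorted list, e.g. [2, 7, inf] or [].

[3, 5]

(a, b) ≡ (3045, 7337) mod (ℚ^×)²; places V = {2, 3, 5, 7, 11, 23, 29, ∞}.
(a,b)_29: α=1, u≡18; β=1, v≡3 (mod 29); (18|29)=-1, (3|29)=-1; sign (−1)^0·-1^1·-1^1 = +1.
(a,b)_3: α=1, u≡1; β=-6, v≡2 (mod 3); (1|3)=+1, (2|3)=-1; sign (−1)^0·+1^-6·-1^1 = -1.
(a,b)_∞: sgn(3045)=+, sgn(7337)=+, so +1.
(a,b)_2: α=0, β=6; u≡5, v≡1 (mod 8); ε(u)ε(v)=0·0, αω(v)=0·0, βω(u)=6·1; sum ≡ 0  ⇒  +1.
(a,b)_11: α=0, u≡9; β=1, v≡7 (mod 11); (9|11)=+1, (7|11)=-1; sign (−1)^0·+1^1·-1^0 = +1.
(a,b)_7: α=1, u≡1; β=2, v≡4 (mod 7); (1|7)=+1, (4|7)=+1; sign (−1)^0·+1^2·+1^1 = +1.
(a,b)_5: α=1, u≡4; β=2, v≡3 (mod 5); (4|5)=+1, (3|5)=-1; sign (−1)^0·+1^2·-1^1 = -1.
(a,b)_23: α=0, u≡9; β=1, v≡20 (mod 23); (9|23)=+1, (20|23)=-1; sign (−1)^0·+1^1·-1^0 = +1.
|Ram(3045, 7337)| = 2, even; anisotropic at {3, 5}.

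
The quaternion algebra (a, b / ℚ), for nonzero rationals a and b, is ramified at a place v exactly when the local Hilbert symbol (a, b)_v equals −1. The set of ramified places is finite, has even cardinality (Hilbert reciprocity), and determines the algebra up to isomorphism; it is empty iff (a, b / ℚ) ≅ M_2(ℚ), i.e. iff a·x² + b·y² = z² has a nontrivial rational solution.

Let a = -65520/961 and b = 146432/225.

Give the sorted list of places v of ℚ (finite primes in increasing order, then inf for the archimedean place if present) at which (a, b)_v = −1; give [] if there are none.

[5, 7, 11, 13]

Mod squares: a ≡ -455, b ≡ 143. Check v ∈ {∞, 2, 3, 5, 7, 11, 13, 31}.
v=31: a=31^-2·(≡14), b=31^0·(≡14) mod 31; (14|31)=+1, (14|31)=+1; (−1)^{-2·0·15}·(+1)^0·(+1)^-2 = +1.
v=5: a=5^1·(≡1), b=5^-2·(≡3) mod 5; (1|5)=+1, (3|5)=-1; (−1)^{1·-2·2}·(+1)^-2·(-1)^1 = -1.
v=7: a=7^1·(≡3), b=7^0·(≡6) mod 7; (3|7)=-1, (6|7)=-1; (−1)^{1·0·3}·(-1)^0·(-1)^1 = -1.
v=2: v_2(a)=4, v_2(b)=10; units ≡ 1, 7 (mod 8); ε·ε+αω+βω = 0·1+4·0+10·0 ≡ 0  ⇒  (a,b)_2 = +1.
v=∞: -455 < 0 and 143 > 0  ⇒  (a,b)_∞ = +1.
v=11: a=11^0·(≡10), b=11^1·(≡7) mod 11; (10|11)=-1, (7|11)=-1; (−1)^{0·1·5}·(-1)^1·(-1)^0 = -1.
v=13: a=13^1·(≡9), b=13^1·(≡8) mod 13; (9|13)=+1, (8|13)=-1; (−1)^{1·1·6}·(+1)^1·(-1)^1 = -1.
v=3: a=3^2·(≡1), b=3^-2·(≡2) mod 3; (1|3)=+1, (2|3)=-1; (−1)^{2·-2·1}·(+1)^-2·(-1)^2 = +1.
(-455, 143 / ℚ) ramifies at {5, 7, 11, 13}: a division algebra.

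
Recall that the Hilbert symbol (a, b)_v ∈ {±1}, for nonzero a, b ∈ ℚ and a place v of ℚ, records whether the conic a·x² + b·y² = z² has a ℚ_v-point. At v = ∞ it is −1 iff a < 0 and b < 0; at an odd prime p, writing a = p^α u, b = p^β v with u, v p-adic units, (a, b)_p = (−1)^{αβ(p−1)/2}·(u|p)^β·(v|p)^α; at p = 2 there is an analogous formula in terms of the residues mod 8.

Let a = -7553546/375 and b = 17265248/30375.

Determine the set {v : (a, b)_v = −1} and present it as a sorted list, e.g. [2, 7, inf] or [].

[5, 13]

(a, b) ≡ (-390, 2730) mod (ℚ^×)²; places V = {2, 3, 5, 7, 11, 13, ∞}.
(a,b)_7: α=4, u≡1; β=3, v≡3 (mod 7); (1|7)=+1, (3|7)=-1; sign (−1)^0·+1^3·-1^4 = +1.
(a,b)_5: α=-3, u≡3; β=-3, v≡1 (mod 5); (3|5)=-1, (1|5)=+1; sign (−1)^0·-1^-3·+1^-3 = -1.
(a,b)_11: α=2, u≡10; β=2, v≡10 (mod 11); (10|11)=-1, (10|11)=-1; sign (−1)^0·-1^2·-1^2 = +1.
(a,b)_13: α=1, u≡10; β=1, v≡6 (mod 13); (10|13)=+1, (6|13)=-1; sign (−1)^0·+1^1·-1^1 = -1.
(a,b)_2: α=1, β=5; u≡5, v≡5 (mod 8); ε(u)ε(v)=0·0, αω(v)=1·1, βω(u)=5·1; sum ≡ 0  ⇒  +1.
(a,b)_3: α=-1, u≡2; β=-5, v≡1 (mod 3); (2|3)=-1, (1|3)=+1; sign (−1)^1·-1^-5·+1^-1 = +1.
(a,b)_∞: sgn(-390)=−, sgn(2730)=+, so +1.
|Ram(-390, 2730)| = 2, even; anisotropic at {5, 13}.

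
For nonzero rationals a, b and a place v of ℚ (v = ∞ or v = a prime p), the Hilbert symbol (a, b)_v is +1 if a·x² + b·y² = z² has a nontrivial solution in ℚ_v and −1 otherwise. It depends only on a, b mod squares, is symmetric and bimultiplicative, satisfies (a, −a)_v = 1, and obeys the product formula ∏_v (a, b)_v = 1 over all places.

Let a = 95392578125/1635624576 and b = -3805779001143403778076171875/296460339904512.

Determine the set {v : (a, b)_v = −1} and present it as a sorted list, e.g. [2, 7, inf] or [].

Mod squares: a ≡ 4370, b ≡ -39767. Check v ∈ {∞, 2, 3, 5, 7, 11, 13, 17, 19, 23}.
v=2: v_2(a)=-7, v_2(b)=-22; units ≡ 1, 1 (mod 8); ε·ε+αω+βω = 0·0+-7·0+-22·0 ≡ 0  ⇒  (a,b)_2 = +1.
v=5: a=5^9·(≡1), b=5^16·(≡2) mod 5; (1|5)=+1, (2|5)=-1; (−1)^{9·16·2}·(+1)^16·(-1)^9 = -1.
v=11: a=11^0·(≡3), b=11^2·(≡1) mod 11; (3|11)=+1, (1|11)=+1; (−1)^{0·2·5}·(+1)^2·(+1)^0 = +1.
v=13: a=13^2·(≡2), b=13^5·(≡3) mod 13; (2|13)=-1, (3|13)=+1; (−1)^{2·5·6}·(-1)^5·(+1)^2 = -1.
v=19: a=19^-3·(≡13), b=19^-1·(≡11) mod 19; (13|19)=-1, (11|19)=+1; (−1)^{-3·-1·9}·(-1)^-1·(+1)^-3 = +1.
v=17: a=17^2·(≡15), b=17^6·(≡1) mod 17; (15|17)=+1, (1|17)=+1; (−1)^{2·6·8}·(+1)^6·(+1)^2 = +1.
v=∞: 4370 > 0 and -39767 < 0  ⇒  (a,b)_∞ = +1.
v=23: a=23^-1·(≡3), b=23^1·(≡7) mod 23; (3|23)=+1, (7|23)=-1; (−1)^{-1·1·11}·(+1)^1·(-1)^-1 = +1.
v=3: a=3^-4·(≡2), b=3^-12·(≡1) mod 3; (2|3)=-1, (1|3)=+1; (−1)^{-4·-12·1}·(-1)^-12·(+1)^-4 = +1.
v=7: a=7^0·(≡1), b=7^-1·(≡5) mod 7; (1|7)=+1, (5|7)=-1; (−1)^{0·-1·3}·(+1)^-1·(-1)^0 = +1.
|Ram(4370, -39767)| = 2, even; anisotropic at {5, 13}.

[5, 13]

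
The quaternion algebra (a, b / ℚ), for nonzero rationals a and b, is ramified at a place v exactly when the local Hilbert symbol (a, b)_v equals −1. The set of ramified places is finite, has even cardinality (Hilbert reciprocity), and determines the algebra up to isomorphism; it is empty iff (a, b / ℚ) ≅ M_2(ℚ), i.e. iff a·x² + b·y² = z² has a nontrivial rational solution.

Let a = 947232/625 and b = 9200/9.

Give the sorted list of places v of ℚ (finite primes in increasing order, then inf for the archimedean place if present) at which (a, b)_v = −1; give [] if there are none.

(a, b) ≡ (6578, 23) mod (ℚ^×)²; places V = {2, 3, 5, 11, 13, 23, ∞}.
(a,b)_13: α=1, u≡12; β=0, v≡1 (mod 13); (12|13)=+1, (1|13)=+1; sign (−1)^0·+1^0·+1^1 = +1.
(a,b)_23: α=1, u≡15; β=1, v≡1 (mod 23); (15|23)=-1, (1|23)=+1; sign (−1)^1·-1^1·+1^1 = +1.
(a,b)_2: α=5, β=4; u≡1, v≡7 (mod 8); ε(u)ε(v)=0·1, αω(v)=5·0, βω(u)=4·0; sum ≡ 0  ⇒  +1.
(a,b)_∞: sgn(6578)=+, sgn(23)=+, so +1.
(a,b)_5: α=-4, u≡2; β=2, v≡2 (mod 5); (2|5)=-1, (2|5)=-1; sign (−1)^0·-1^2·-1^-4 = +1.
(a,b)_11: α=1, u≡9; β=0, v≡9 (mod 11); (9|11)=+1, (9|11)=+1; sign (−1)^0·+1^0·+1^1 = +1.
(a,b)_3: α=2, u≡2; β=-2, v≡2 (mod 3); (2|3)=-1, (2|3)=-1; sign (−1)^0·-1^-2·-1^2 = +1.
Ram(a, b) = ∅: the form 6578·x² + 23·y² − z² is isotropic over every ℚ_v, so by Hasse–Minkowski it is isotropic over ℚ.

[]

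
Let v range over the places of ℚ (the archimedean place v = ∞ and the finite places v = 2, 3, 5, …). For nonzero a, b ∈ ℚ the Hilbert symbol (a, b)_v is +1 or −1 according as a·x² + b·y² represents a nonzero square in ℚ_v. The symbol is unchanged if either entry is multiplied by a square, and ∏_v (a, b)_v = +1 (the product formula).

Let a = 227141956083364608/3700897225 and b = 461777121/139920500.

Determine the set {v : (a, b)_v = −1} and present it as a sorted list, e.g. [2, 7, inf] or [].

[3, 5]

Mod squares: a ≡ 3, b ≡ 5. Check v ∈ {∞, 2, 3, 5, 11, 13, 19, 23, 29}.
v=∞: 3 > 0 and 5 > 0  ⇒  (a,b)_∞ = +1.
v=5: a=5^-2·(≡2), b=5^-3·(≡4) mod 5; (2|5)=-1, (4|5)=+1; (−1)^{-2·-3·2}·(-1)^-3·(+1)^-2 = -1.
v=3: a=3^1·(≡1), b=3^2·(≡2) mod 3; (1|3)=+1, (2|3)=-1; (−1)^{1·2·1}·(+1)^2·(-1)^1 = -1.
v=11: a=11^4·(≡1), b=11^0·(≡5) mod 11; (1|11)=+1, (5|11)=+1; (−1)^{4·0·5}·(+1)^0·(+1)^4 = +1.
v=2: v_2(a)=8, v_2(b)=-2; units ≡ 3, 5 (mod 8); ε·ε+αω+βω = 1·0+8·1+-2·1 ≡ 0  ⇒  (a,b)_2 = +1.
v=29: a=29^4·(≡17), b=29^2·(≡1) mod 29; (17|29)=-1, (1|29)=+1; (−1)^{4·2·14}·(-1)^2·(+1)^4 = +1.
v=13: a=13^4·(≡4), b=13^2·(≡6) mod 13; (4|13)=+1, (6|13)=-1; (−1)^{4·2·6}·(+1)^2·(-1)^4 = +1.
v=19: a=19^0·(≡13), b=19^2·(≡11) mod 19; (13|19)=-1, (11|19)=+1; (−1)^{0·2·9}·(-1)^2·(+1)^0 = +1.
v=23: a=23^-6·(≡6), b=23^-4·(≡11) mod 23; (6|23)=+1, (11|23)=-1; (−1)^{-6·-4·11}·(+1)^-4·(-1)^-6 = +1.
(3, 5 / ℚ) ramifies at {3, 5}: a division algebra.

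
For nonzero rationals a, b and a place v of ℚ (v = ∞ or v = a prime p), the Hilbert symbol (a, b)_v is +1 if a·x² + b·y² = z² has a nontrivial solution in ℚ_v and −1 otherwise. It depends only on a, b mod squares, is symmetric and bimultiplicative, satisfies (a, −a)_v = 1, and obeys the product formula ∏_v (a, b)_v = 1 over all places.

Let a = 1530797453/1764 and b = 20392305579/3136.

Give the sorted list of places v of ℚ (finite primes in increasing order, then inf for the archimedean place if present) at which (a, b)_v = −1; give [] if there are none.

[3, 19, 29, 31]

(a, b) ≡ (10013, 871131) mod (ℚ^×)²; places V = {2, 3, 7, 17, 19, 23, 29, 31, ∞}.
(a,b)_19: α=1, u≡18; β=1, v≡2 (mod 19); (18|19)=-1, (2|19)=-1; sign (−1)^1·-1^1·-1^1 = -1.
(a,b)_2: α=-2, β=-6; u≡5, v≡3 (mod 8); ε(u)ε(v)=0·1, αω(v)=-2·1, βω(u)=-6·1; sum ≡ 0  ⇒  +1.
(a,b)_31: α=1, u≡27; β=1, v≡12 (mod 31); (27|31)=-1, (12|31)=-1; sign (−1)^1·-1^1·-1^1 = -1.
(a,b)_29: α=0, u≡17; β=1, v≡7 (mod 29); (17|29)=-1, (7|29)=+1; sign (−1)^0·-1^1·+1^0 = -1.
(a,b)_23: α=2, u≡18; β=0, v≡2 (mod 23); (18|23)=+1, (2|23)=+1; sign (−1)^0·+1^0·+1^2 = +1.
(a,b)_3: α=-2, u≡2; β=5, v≡1 (mod 3); (2|3)=-1, (1|3)=+1; sign (−1)^0·-1^5·+1^-2 = -1.
(a,b)_7: α=-2, u≡3; β=-2, v≡2 (mod 7); (3|7)=-1, (2|7)=+1; sign (−1)^0·-1^-2·+1^-2 = +1.
(a,b)_∞: sgn(10013)=+, sgn(871131)=+, so +1.
(a,b)_17: α=3, u≡3; β=3, v≡6 (mod 17); (3|17)=-1, (6|17)=-1; sign (−1)^0·-1^3·-1^3 = +1.
|Ram(10013, 871131)| = 4, even; anisotropic at {3, 19, 29, 31}.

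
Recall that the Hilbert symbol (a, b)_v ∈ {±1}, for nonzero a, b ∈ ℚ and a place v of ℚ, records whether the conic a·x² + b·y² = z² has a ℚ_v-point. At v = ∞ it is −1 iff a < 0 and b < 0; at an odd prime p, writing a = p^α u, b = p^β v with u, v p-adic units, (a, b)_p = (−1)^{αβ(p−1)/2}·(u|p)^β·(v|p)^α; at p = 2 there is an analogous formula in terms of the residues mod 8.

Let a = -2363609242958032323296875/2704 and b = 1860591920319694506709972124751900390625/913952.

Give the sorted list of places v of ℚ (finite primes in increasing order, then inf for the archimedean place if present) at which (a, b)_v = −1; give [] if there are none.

(a, b) ≡ (-1891699, 62930) mod (ℚ^×)²; places V = {2, 5, 7, 13, 23, 29, 31, 37, 41, 43, ∞}.
(a,b)_7: α=6, u≡2; β=7, v≡4 (mod 7); (2|7)=+1, (4|7)=+1; sign (−1)^0·+1^7·+1^6 = +1.
(a,b)_41: α=1, u≡19; β=2, v≡33 (mod 41); (19|41)=-1, (33|41)=+1; sign (−1)^0·-1^2·+1^1 = +1.
(a,b)_∞: sgn(-1891699)=−, sgn(62930)=+, so +1.
(a,b)_23: α=0, u≡19; β=2, v≡9 (mod 23); (19|23)=-1, (9|23)=+1; sign (−1)^0·-1^2·+1^0 = +1.
(a,b)_5: α=6, u≡1; β=9, v≡4 (mod 5); (1|5)=+1, (4|5)=+1; sign (−1)^0·+1^9·+1^6 = +1.
(a,b)_29: α=5, u≡12; β=7, v≡28 (mod 29); (12|29)=-1, (28|29)=+1; sign (−1)^0·-1^7·+1^5 = -1.
(a,b)_43: α=1, u≡39; β=2, v≡16 (mod 43); (39|43)=-1, (16|43)=+1; sign (−1)^0·-1^2·+1^1 = +1.
(a,b)_37: α=1, u≡27; β=2, v≡7 (mod 37); (27|37)=+1, (7|37)=+1; sign (−1)^0·+1^2·+1^1 = +1.
(a,b)_13: α=-2, u≡4; β=-4, v≡9 (mod 13); (4|13)=+1, (9|13)=+1; sign (−1)^0·+1^-4·+1^-2 = +1.
(a,b)_31: α=2, u≡4; β=3, v≡6 (mod 31); (4|31)=+1, (6|31)=-1; sign (−1)^0·+1^3·-1^2 = +1.
(a,b)_2: α=-4, β=-5; u≡5, v≡1 (mod 8); ε(u)ε(v)=0·0, αω(v)=-4·0, βω(u)=-5·1; sum ≡ 1  ⇒  -1.
Ram(-1891699, 62930) = {2, 29}; no ℚ_2-point on the conic.

[2, 29]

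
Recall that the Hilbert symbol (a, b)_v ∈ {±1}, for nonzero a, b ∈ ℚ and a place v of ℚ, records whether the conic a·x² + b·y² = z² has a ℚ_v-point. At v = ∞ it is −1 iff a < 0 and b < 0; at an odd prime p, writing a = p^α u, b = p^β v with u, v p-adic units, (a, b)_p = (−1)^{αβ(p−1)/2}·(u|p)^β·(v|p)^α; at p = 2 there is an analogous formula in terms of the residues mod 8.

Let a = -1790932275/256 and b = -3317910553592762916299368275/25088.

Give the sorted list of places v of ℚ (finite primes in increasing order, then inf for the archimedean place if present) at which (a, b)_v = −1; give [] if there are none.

(a, b) ≡ (-884411, -1768822) mod (ℚ^×)²; places V = {2, 3, 5, 7, 11, 19, 37, 41, 53, ∞}.
(a,b)_19: α=0, u≡16; β=2, v≡13 (mod 19); (16|19)=+1, (13|19)=-1; sign (−1)^0·+1^2·-1^0 = +1.
(a,b)_3: α=4, u≡1; β=12, v≡2 (mod 3); (1|3)=+1, (2|3)=-1; sign (−1)^0·+1^12·-1^4 = +1.
(a,b)_53: α=1, u≡2; β=3, v≡42 (mod 53); (2|53)=-1, (42|53)=+1; sign (−1)^0·-1^3·+1^1 = -1.
(a,b)_37: α=1, u≡9; β=3, v≡15 (mod 37); (9|37)=+1, (15|37)=-1; sign (−1)^0·+1^3·-1^1 = -1.
(a,b)_∞: sgn(-884411)=−, sgn(-1768822)=−, so -1.
(a,b)_5: α=2, u≡4; β=2, v≡3 (mod 5); (4|5)=+1, (3|5)=-1; sign (−1)^0·+1^2·-1^2 = +1.
(a,b)_7: α=0, u≡2; β=-2, v≡2 (mod 7); (2|7)=+1, (2|7)=+1; sign (−1)^0·+1^-2·+1^0 = +1.
(a,b)_11: α=1, u≡3; β=3, v≡10 (mod 11); (3|11)=+1, (10|11)=-1; sign (−1)^1·+1^3·-1^1 = +1.
(a,b)_41: α=1, u≡33; β=3, v≡18 (mod 41); (33|41)=+1, (18|41)=+1; sign (−1)^0·+1^3·+1^1 = +1.
(a,b)_2: α=-8, β=-9; u≡5, v≡5 (mod 8); ε(u)ε(v)=0·0, αω(v)=-8·1, βω(u)=-9·1; sum ≡ 1  ⇒  -1.
Ram(-884411, -1768822) = {2, 37, 53, ∞}; no ℚ_2-point on the conic.

[2, 37, 53, inf]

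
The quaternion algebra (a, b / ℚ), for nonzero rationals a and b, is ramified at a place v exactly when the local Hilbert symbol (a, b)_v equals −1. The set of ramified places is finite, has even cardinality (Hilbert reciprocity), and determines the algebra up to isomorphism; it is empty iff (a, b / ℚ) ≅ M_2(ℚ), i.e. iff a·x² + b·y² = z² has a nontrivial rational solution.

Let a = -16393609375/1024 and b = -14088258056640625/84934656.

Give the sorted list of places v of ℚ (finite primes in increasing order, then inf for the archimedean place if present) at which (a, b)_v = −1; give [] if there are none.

[11, 23, 29, inf]

(a, b) ≡ (-8671, -476905) mod (ℚ^×)²; places V = {2, 3, 5, 11, 13, 23, 29, ∞}.
(a,b)_∞: sgn(-8671)=−, sgn(-476905)=−, so -1.
(a,b)_11: α=2, u≡7; β=3, v≡8 (mod 11); (7|11)=-1, (8|11)=-1; sign (−1)^0·-1^3·-1^2 = -1.
(a,b)_3: α=0, u≡2; β=-4, v≡2 (mod 3); (2|3)=-1, (2|3)=-1; sign (−1)^0·-1^-4·-1^0 = +1.
(a,b)_29: α=1, u≡1; β=1, v≡19 (mod 29); (1|29)=+1, (19|29)=-1; sign (−1)^0·+1^1·-1^1 = -1.
(a,b)_13: α=1, u≡12; β=1, v≡4 (mod 13); (12|13)=+1, (4|13)=+1; sign (−1)^0·+1^1·+1^1 = +1.
(a,b)_5: α=6, u≡1; β=13, v≡4 (mod 5); (1|5)=+1, (4|5)=+1; sign (−1)^0·+1^13·+1^6 = +1.
(a,b)_2: α=-10, β=-20; u≡1, v≡7 (mod 8); ε(u)ε(v)=0·1, αω(v)=-10·0, βω(u)=-20·0; sum ≡ 0  ⇒  +1.
(a,b)_23: α=1, u≡10; β=1, v≡5 (mod 23); (10|23)=-1, (5|23)=-1; sign (−1)^1·-1^1·-1^1 = -1.
|Ram(-8671, -476905)| = 4, even; anisotropic at {11, 23, 29, ∞}.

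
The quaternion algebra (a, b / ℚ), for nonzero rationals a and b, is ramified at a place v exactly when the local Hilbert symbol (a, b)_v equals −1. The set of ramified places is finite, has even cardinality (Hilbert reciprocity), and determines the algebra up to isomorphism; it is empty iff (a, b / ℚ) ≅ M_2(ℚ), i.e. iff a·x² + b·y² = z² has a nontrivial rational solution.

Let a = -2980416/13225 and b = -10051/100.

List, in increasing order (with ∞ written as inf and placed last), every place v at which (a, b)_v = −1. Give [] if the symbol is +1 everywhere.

[3, inf]

(a, b) ≡ (-129, -19) mod (ℚ^×)²; places V = {2, 3, 5, 19, 23, 43, ∞}.
(a,b)_43: α=1, u≡36; β=0, v≡10 (mod 43); (36|43)=+1, (10|43)=+1; sign (−1)^0·+1^0·+1^1 = +1.
(a,b)_5: α=-2, u≡1; β=-2, v≡1 (mod 5); (1|5)=+1, (1|5)=+1; sign (−1)^0·+1^-2·+1^-2 = +1.
(a,b)_19: α=2, u≡9; β=1, v≡12 (mod 19); (9|19)=+1, (12|19)=-1; sign (−1)^0·+1^1·-1^2 = +1.
(a,b)_∞: sgn(-129)=−, sgn(-19)=−, so -1.
(a,b)_2: α=6, β=-2; u≡7, v≡5 (mod 8); ε(u)ε(v)=1·0, αω(v)=6·1, βω(u)=-2·0; sum ≡ 0  ⇒  +1.
(a,b)_3: α=1, u≡2; β=0, v≡2 (mod 3); (2|3)=-1, (2|3)=-1; sign (−1)^0·-1^0·-1^1 = -1.
(a,b)_23: α=-2, u≡8; β=2, v≡12 (mod 23); (8|23)=+1, (12|23)=+1; sign (−1)^0·+1^2·+1^-2 = +1.
(-129, -19 / ℚ) ramifies at {3, ∞}: a division algebra.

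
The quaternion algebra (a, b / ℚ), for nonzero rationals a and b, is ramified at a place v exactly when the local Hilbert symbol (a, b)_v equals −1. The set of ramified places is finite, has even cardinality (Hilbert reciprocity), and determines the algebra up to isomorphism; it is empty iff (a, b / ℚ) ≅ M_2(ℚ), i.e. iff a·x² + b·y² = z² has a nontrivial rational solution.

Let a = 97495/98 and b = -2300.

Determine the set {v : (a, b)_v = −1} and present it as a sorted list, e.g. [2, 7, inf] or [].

(a, b) ≡ (194990, -23) mod (ℚ^×)²; places V = {2, 5, 7, 17, 23, 31, 37, ∞}.
(a,b)_2: α=-1, β=2; u≡7, v≡1 (mod 8); ε(u)ε(v)=1·0, αω(v)=-1·0, βω(u)=2·0; sum ≡ 0  ⇒  +1.
(a,b)_5: α=1, u≡3; β=2, v≡3 (mod 5); (3|5)=-1, (3|5)=-1; sign (−1)^0·-1^2·-1^1 = -1.
(a,b)_7: α=-2, u≡3; β=0, v≡3 (mod 7); (3|7)=-1, (3|7)=-1; sign (−1)^0·-1^0·-1^-2 = +1.
(a,b)_∞: sgn(194990)=+, sgn(-23)=−, so +1.
(a,b)_23: α=0, u≡15; β=1, v≡15 (mod 23); (15|23)=-1, (15|23)=-1; sign (−1)^0·-1^1·-1^0 = -1.
(a,b)_31: α=1, u≡9; β=0, v≡25 (mod 31); (9|31)=+1, (25|31)=+1; sign (−1)^0·+1^0·+1^1 = +1.
(a,b)_37: α=1, u≡25; β=0, v≡31 (mod 37); (25|37)=+1, (31|37)=-1; sign (−1)^0·+1^0·-1^1 = -1.
(a,b)_17: α=1, u≡7; β=0, v≡12 (mod 17); (7|17)=-1, (12|17)=-1; sign (−1)^0·-1^0·-1^1 = -1.
(194990, -23 / ℚ) ramifies at {5, 17, 23, 37}: a division algebra.

[5, 17, 23, 37]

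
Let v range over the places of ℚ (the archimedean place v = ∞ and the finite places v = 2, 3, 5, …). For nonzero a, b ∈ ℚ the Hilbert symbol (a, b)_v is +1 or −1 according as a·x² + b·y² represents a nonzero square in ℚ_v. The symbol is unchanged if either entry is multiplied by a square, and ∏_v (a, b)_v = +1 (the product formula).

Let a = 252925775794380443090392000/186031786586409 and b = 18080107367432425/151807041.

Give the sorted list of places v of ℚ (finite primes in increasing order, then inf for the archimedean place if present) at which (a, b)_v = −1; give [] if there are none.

[5, 29]

(a, b) ≡ (4495, 217) mod (ℚ^×)²; places V = {2, 3, 5, 7, 17, 23, 29, 31, 37, 41, ∞}.
(a,b)_29: α=3, u≡14; β=2, v≡8 (mod 29); (14|29)=-1, (8|29)=-1; sign (−1)^0·-1^2·-1^3 = -1.
(a,b)_41: α=-2, u≡7; β=0, v≡14 (mod 41); (7|41)=-1, (14|41)=-1; sign (−1)^0·-1^0·-1^-2 = +1.
(a,b)_37: α=-4, u≡32; β=-4, v≡35 (mod 37); (32|37)=-1, (35|37)=-1; sign (−1)^0·-1^-4·-1^-4 = +1.
(a,b)_31: α=1, u≡6; β=1, v≡25 (mod 31); (6|31)=-1, (25|31)=+1; sign (−1)^1·-1^1·+1^1 = +1.
(a,b)_3: α=-10, u≡1; β=-4, v≡1 (mod 3); (1|3)=+1, (1|3)=+1; sign (−1)^0·+1^-4·+1^-10 = +1.
(a,b)_∞: sgn(4495)=+, sgn(217)=+, so +1.
(a,b)_17: α=0, u≡11; β=2, v≡9 (mod 17); (11|17)=-1, (9|17)=+1; sign (−1)^0·-1^2·+1^0 = +1.
(a,b)_23: α=6, u≡7; β=4, v≡22 (mod 23); (7|23)=-1, (22|23)=-1; sign (−1)^0·-1^4·-1^6 = +1.
(a,b)_5: α=3, u≡4; β=2, v≡2 (mod 5); (4|5)=+1, (2|5)=-1; sign (−1)^0·+1^2·-1^3 = -1.
(a,b)_2: α=6, β=0; u≡7, v≡1 (mod 8); ε(u)ε(v)=1·0, αω(v)=6·0, βω(u)=0·0; sum ≡ 0  ⇒  +1.
(a,b)_7: α=10, u≡4; β=3, v≡6 (mod 7); (4|7)=+1, (6|7)=-1; sign (−1)^0·+1^3·-1^10 = +1.
|Ram(4495, 217)| = 2, even; anisotropic at {5, 29}.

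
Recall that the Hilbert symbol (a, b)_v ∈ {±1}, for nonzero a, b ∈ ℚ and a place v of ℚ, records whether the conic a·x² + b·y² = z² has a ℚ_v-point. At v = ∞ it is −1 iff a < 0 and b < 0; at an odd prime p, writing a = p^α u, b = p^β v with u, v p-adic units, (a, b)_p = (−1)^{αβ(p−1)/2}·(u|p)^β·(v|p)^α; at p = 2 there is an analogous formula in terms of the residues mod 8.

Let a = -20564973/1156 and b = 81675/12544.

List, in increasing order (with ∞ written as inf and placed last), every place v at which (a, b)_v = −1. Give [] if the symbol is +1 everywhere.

Mod squares: a ≡ -2717, b ≡ 3. Check v ∈ {∞, 2, 3, 5, 7, 11, 13, 17, 19, 29}.
v=∞: -2717 < 0 and 3 > 0  ⇒  (a,b)_∞ = +1.
v=13: a=13^1·(≡3), b=13^0·(≡4) mod 13; (3|13)=+1, (4|13)=+1; (−1)^{1·0·6}·(+1)^0·(+1)^1 = +1.
v=7: a=7^0·(≡5), b=7^-2·(≡5) mod 7; (5|7)=-1, (5|7)=-1; (−1)^{0·-2·3}·(-1)^-2·(-1)^0 = +1.
v=5: a=5^0·(≡2), b=5^2·(≡3) mod 5; (2|5)=-1, (3|5)=-1; (−1)^{0·2·2}·(-1)^2·(-1)^0 = +1.
v=3: a=3^2·(≡1), b=3^3·(≡1) mod 3; (1|3)=+1, (1|3)=+1; (−1)^{2·3·1}·(+1)^3·(+1)^2 = +1.
v=17: a=17^-2·(≡3), b=17^0·(≡5) mod 17; (3|17)=-1, (5|17)=-1; (−1)^{-2·0·8}·(-1)^0·(-1)^-2 = +1.
v=11: a=11^1·(≡6), b=11^2·(≡1) mod 11; (6|11)=-1, (1|11)=+1; (−1)^{1·2·5}·(-1)^2·(+1)^1 = +1.
v=29: a=29^2·(≡16), b=29^0·(≡17) mod 29; (16|29)=+1, (17|29)=-1; (−1)^{2·0·14}·(+1)^0·(-1)^2 = +1.
v=2: v_2(a)=-2, v_2(b)=-8; units ≡ 3, 3 (mod 8); ε·ε+αω+βω = 1·1+-2·1+-8·1 ≡ 1  ⇒  (a,b)_2 = -1.
v=19: a=19^1·(≡17), b=19^0·(≡8) mod 19; (17|19)=+1, (8|19)=-1; (−1)^{1·0·9}·(+1)^0·(-1)^1 = -1.
Ram(-2717, 3) = {2, 19}; no ℚ_2-point on the conic.

[2, 19]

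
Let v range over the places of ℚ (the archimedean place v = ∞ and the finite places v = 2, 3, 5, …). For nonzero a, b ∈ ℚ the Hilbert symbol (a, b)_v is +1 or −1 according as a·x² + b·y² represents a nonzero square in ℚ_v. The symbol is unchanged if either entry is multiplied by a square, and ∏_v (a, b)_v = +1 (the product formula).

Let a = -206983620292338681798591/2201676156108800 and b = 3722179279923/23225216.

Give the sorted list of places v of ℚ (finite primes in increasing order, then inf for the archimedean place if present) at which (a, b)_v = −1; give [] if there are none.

(a, b) ≡ (-78, 42) mod (ℚ^×)²; places V = {2, 3, 5, 7, 13, 23, 43, ∞}.
(a,b)_3: α=7, u≡1; β=3, v≡2 (mod 3); (1|3)=+1, (2|3)=-1; sign (−1)^1·+1^3·-1^7 = +1.
(a,b)_5: α=-2, u≡2; β=0, v≡3 (mod 5); (2|5)=-1, (3|5)=-1; sign (−1)^0·-1^0·-1^-2 = +1.
(a,b)_2: α=-17, β=-7; u≡1, v≡5 (mod 8); ε(u)ε(v)=0·0, αω(v)=-17·1, βω(u)=-7·0; sum ≡ 1  ⇒  -1.
(a,b)_7: α=-4, u≡6; β=-3, v≡6 (mod 7); (6|7)=-1, (6|7)=-1; sign (−1)^0·-1^-3·-1^-4 = -1.
(a,b)_43: α=2, u≡28; β=0, v≡8 (mod 43); (28|43)=-1, (8|43)=-1; sign (−1)^0·-1^0·-1^2 = +1.
(a,b)_23: α=-4, u≡22; β=-2, v≡17 (mod 23); (22|23)=-1, (17|23)=-1; sign (−1)^0·-1^-2·-1^-4 = +1.
(a,b)_∞: sgn(-78)=−, sgn(42)=+, so +1.
(a,b)_13: α=15, u≡8; β=10, v≡1 (mod 13); (8|13)=-1, (1|13)=+1; sign (−1)^0·-1^10·+1^15 = +1.
(-78, 42 / ℚ) ramifies at {2, 7}: a division algebra.

[2, 7]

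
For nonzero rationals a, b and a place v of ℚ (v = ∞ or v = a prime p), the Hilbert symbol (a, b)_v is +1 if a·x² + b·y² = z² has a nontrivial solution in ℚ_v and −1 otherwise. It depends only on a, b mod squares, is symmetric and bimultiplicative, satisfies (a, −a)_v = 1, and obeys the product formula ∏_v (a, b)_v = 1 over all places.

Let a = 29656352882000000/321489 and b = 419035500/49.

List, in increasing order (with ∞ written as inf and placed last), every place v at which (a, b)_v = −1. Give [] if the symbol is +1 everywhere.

(a, b) ≡ (2, 2755) mod (ℚ^×)²; places V = {2, 3, 5, 7, 13, 17, 19, 29, ∞}.
(a,b)_2: α=7, β=2; u≡1, v≡3 (mod 8); ε(u)ε(v)=0·1, αω(v)=7·1, βω(u)=2·0; sum ≡ 1  ⇒  -1.
(a,b)_19: α=2, u≡12; β=1, v≡2 (mod 19); (12|19)=-1, (2|19)=-1; sign (−1)^0·-1^1·-1^2 = -1.
(a,b)_17: α=2, u≡1; β=0, v≡8 (mod 17); (1|17)=+1, (8|17)=+1; sign (−1)^0·+1^0·+1^2 = +1.
(a,b)_7: α=-2, u≡1; β=-2, v≡2 (mod 7); (1|7)=+1, (2|7)=+1; sign (−1)^0·+1^-2·+1^-2 = +1.
(a,b)_29: α=2, u≡8; β=1, v≡27 (mod 29); (8|29)=-1, (27|29)=-1; sign (−1)^0·-1^1·-1^2 = -1.
(a,b)_3: α=-8, u≡2; β=2, v≡1 (mod 3); (2|3)=-1, (1|3)=+1; sign (−1)^0·-1^2·+1^-8 = +1.
(a,b)_5: α=6, u≡2; β=3, v≡1 (mod 5); (2|5)=-1, (1|5)=+1; sign (−1)^0·-1^3·+1^6 = -1.
(a,b)_13: α=2, u≡6; β=2, v≡1 (mod 13); (6|13)=-1, (1|13)=+1; sign (−1)^0·-1^2·+1^2 = +1.
(a,b)_∞: sgn(2)=+, sgn(2755)=+, so +1.
|Ram(2, 2755)| = 4, even; anisotropic at {2, 5, 19, 29}.

[2, 5, 19, 29]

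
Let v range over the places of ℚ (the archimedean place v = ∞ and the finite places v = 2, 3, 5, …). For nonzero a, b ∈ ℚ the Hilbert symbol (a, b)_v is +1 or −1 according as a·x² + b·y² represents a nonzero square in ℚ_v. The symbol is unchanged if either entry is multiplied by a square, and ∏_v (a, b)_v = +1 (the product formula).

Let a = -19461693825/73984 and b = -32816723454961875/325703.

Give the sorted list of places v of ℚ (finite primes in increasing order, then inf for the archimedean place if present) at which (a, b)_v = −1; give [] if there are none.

[2, 13, 19, 23, 29, inf]

Mod squares: a ≡ -21793, b ≡ -14246453. Check v ∈ {∞, 2, 3, 5, 7, 11, 13, 17, 19, 23, 29, 31, 37, 53}.
v=11: a=11^0·(≡1), b=11^2·(≡6) mod 11; (1|11)=+1, (6|11)=-1; (−1)^{0·2·5}·(+1)^2·(-1)^0 = +1.
v=13: a=13^0·(≡11), b=13^1·(≡8) mod 13; (11|13)=-1, (8|13)=-1; (−1)^{0·1·6}·(-1)^1·(-1)^0 = -1.
v=7: a=7^2·(≡6), b=7^-2·(≡3) mod 7; (6|7)=-1, (3|7)=-1; (−1)^{2·-2·3}·(-1)^-2·(-1)^2 = +1.
v=∞: -21793 < 0 and -14246453 < 0  ⇒  (a,b)_∞ = -1.
v=23: a=23^0·(≡20), b=23^-1·(≡13) mod 23; (20|23)=-1, (13|23)=+1; (−1)^{0·-1·11}·(-1)^-1·(+1)^0 = -1.
v=5: a=5^2·(≡3), b=5^4·(≡2) mod 5; (3|5)=-1, (2|5)=-1; (−1)^{2·4·2}·(-1)^4·(-1)^2 = +1.
v=29: a=29^0·(≡26), b=29^1·(≡14) mod 29; (26|29)=-1, (14|29)=-1; (−1)^{0·1·14}·(-1)^1·(-1)^0 = -1.
v=3: a=3^6·(≡2), b=3^6·(≡1) mod 3; (2|3)=-1, (1|3)=+1; (−1)^{6·6·1}·(-1)^6·(+1)^6 = +1.
v=37: a=37^1·(≡36), b=37^0·(≡34) mod 37; (36|37)=+1, (34|37)=+1; (−1)^{1·0·18}·(+1)^0·(+1)^1 = +1.
v=17: a=17^-2·(≡15), b=17^-2·(≡5) mod 17; (15|17)=+1, (5|17)=-1; (−1)^{-2·-2·8}·(+1)^-2·(-1)^-2 = +1.
v=19: a=19^1·(≡2), b=19^0·(≡8) mod 19; (2|19)=-1, (8|19)=-1; (−1)^{1·0·9}·(-1)^0·(-1)^1 = -1.
v=2: v_2(a)=-8, v_2(b)=0; units ≡ 7, 3 (mod 8); ε·ε+αω+βω = 1·1+-8·1+0·0 ≡ 1  ⇒  (a,b)_2 = -1.
v=53: a=53^0·(≡17), b=53^1·(≡29) mod 53; (17|53)=+1, (29|53)=+1; (−1)^{0·1·26}·(+1)^1·(+1)^0 = +1.
v=31: a=31^1·(≡1), b=31^3·(≡23) mod 31; (1|31)=+1, (23|31)=-1; (−1)^{1·3·15}·(+1)^3·(-1)^1 = +1.
Ram(-21793, -14246453) = {2, 13, 19, 23, 29, ∞}; no ℚ_2-point on the conic.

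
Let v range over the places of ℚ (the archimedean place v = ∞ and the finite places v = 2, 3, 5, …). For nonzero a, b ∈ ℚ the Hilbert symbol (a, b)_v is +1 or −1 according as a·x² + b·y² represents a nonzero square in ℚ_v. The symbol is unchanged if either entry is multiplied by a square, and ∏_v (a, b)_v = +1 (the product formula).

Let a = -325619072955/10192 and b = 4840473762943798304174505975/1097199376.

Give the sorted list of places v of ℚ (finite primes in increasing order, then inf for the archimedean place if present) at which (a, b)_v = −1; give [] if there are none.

[11, 13, 19, 29]

Mod squares: a ≡ -20092215, b ≡ 319. Check v ∈ {∞, 2, 3, 5, 7, 11, 13, 17, 19, 29}.
v=2: v_2(a)=-4, v_2(b)=-4; units ≡ 1, 7 (mod 8); ε·ε+αω+βω = 0·1+-4·0+-4·0 ≡ 0  ⇒  (a,b)_2 = +1.
v=∞: -20092215 < 0 and 319 > 0  ⇒  (a,b)_∞ = +1.
v=13: a=13^-1·(≡8), b=13^-4·(≡7) mod 13; (8|13)=-1, (7|13)=-1; (−1)^{-1·-4·6}·(-1)^-4·(-1)^-1 = -1.
v=11: a=11^1·(≡8), b=11^3·(≡2) mod 11; (8|11)=-1, (2|11)=-1; (−1)^{1·3·5}·(-1)^3·(-1)^1 = -1.
v=29: a=29^1·(≡9), b=29^3·(≡27) mod 29; (9|29)=+1, (27|29)=-1; (−1)^{1·3·14}·(+1)^3·(-1)^1 = -1.
v=19: a=19^1·(≡17), b=19^4·(≡8) mod 19; (17|19)=+1, (8|19)=-1; (−1)^{1·4·9}·(+1)^4·(-1)^1 = -1.
v=3: a=3^7·(≡2), b=3^8·(≡1) mod 3; (2|3)=-1, (1|3)=+1; (−1)^{7·8·1}·(-1)^8·(+1)^7 = +1.
v=5: a=5^1·(≡2), b=5^2·(≡4) mod 5; (2|5)=-1, (4|5)=+1; (−1)^{1·2·2}·(-1)^2·(+1)^1 = +1.
v=17: a=17^3·(≡13), b=17^8·(≡9) mod 17; (13|17)=+1, (9|17)=+1; (−1)^{3·8·8}·(+1)^8·(+1)^3 = +1.
v=7: a=7^-2·(≡4), b=7^-4·(≡2) mod 7; (4|7)=+1, (2|7)=+1; (−1)^{-2·-4·3}·(+1)^-4·(+1)^-2 = +1.
(-20092215, 319 / ℚ) ramifies at {11, 13, 19, 29}: a division algebra.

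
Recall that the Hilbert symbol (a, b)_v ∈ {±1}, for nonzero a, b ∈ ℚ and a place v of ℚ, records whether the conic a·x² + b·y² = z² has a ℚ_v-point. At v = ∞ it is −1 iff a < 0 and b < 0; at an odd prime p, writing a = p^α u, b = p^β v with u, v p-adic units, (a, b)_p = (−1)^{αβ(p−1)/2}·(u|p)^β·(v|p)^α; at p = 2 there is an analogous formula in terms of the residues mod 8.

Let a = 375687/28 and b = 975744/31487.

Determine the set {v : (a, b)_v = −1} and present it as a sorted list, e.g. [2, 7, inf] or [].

(a, b) ≡ (1729, 322) mod (ℚ^×)²; places V = {2, 3, 7, 11, 13, 19, 23, 37, ∞}.
(a,b)_37: α=0, u≡30; β=-2, v≡12 (mod 37); (30|37)=+1, (12|37)=+1; sign (−1)^0·+1^-2·+1^0 = +1.
(a,b)_7: α=-1, u≡1; β=1, v≡1 (mod 7); (1|7)=+1, (1|7)=+1; sign (−1)^1·+1^1·+1^-1 = -1.
(a,b)_13: α=3, u≡1; β=0, v≡3 (mod 13); (1|13)=+1, (3|13)=+1; sign (−1)^0·+1^0·+1^3 = +1.
(a,b)_∞: sgn(1729)=+, sgn(322)=+, so +1.
(a,b)_19: α=1, u≡12; β=0, v≡14 (mod 19); (12|19)=-1, (14|19)=-1; sign (−1)^0·-1^0·-1^1 = -1.
(a,b)_23: α=0, u≡1; β=-1, v≡7 (mod 23); (1|23)=+1, (7|23)=-1; sign (−1)^0·+1^-1·-1^0 = +1.
(a,b)_3: α=2, u≡1; β=2, v≡1 (mod 3); (1|3)=+1, (1|3)=+1; sign (−1)^0·+1^2·+1^2 = +1.
(a,b)_11: α=0, u≡8; β=2, v≡9 (mod 11); (8|11)=-1, (9|11)=+1; sign (−1)^0·-1^2·+1^0 = +1.
(a,b)_2: α=-2, β=7; u≡1, v≡1 (mod 8); ε(u)ε(v)=0·0, αω(v)=-2·0, βω(u)=7·0; sum ≡ 0  ⇒  +1.
(1729, 322 / ℚ) ramifies at {7, 19}: a division algebra.

[7, 19]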